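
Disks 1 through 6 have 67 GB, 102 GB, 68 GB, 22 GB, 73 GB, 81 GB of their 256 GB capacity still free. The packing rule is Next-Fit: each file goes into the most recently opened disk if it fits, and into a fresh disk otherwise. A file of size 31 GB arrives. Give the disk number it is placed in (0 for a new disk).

6

Next-Fit only looks at disk 6, which has 81 GB free.
31 GB fits there.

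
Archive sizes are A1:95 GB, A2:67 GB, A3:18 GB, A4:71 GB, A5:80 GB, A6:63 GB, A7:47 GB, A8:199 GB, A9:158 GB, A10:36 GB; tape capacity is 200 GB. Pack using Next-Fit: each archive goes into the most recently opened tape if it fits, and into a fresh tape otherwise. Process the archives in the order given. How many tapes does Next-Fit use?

5 tapes

Put A1 (95 GB) in tape 1; 105 GB remain.
Put A2 (67 GB) in tape 1; 38 GB remain.
Put A3 (18 GB) in tape 1; 20 GB remain.
Put A4 (71 GB) in tape 2; 129 GB remain.
Put A5 (80 GB) in tape 2; 49 GB remain.
Put A6 (63 GB) in tape 3; 137 GB remain.
Put A7 (47 GB) in tape 3; 90 GB remain.
Put A8 (199 GB) in tape 4; 1 GB remain.
Put A9 (158 GB) in tape 5; 42 GB remain.
Put A10 (36 GB) in tape 5; 6 GB remain.
Final tapes: [95,67,18] [71,80] [63,47] [199] [158,36].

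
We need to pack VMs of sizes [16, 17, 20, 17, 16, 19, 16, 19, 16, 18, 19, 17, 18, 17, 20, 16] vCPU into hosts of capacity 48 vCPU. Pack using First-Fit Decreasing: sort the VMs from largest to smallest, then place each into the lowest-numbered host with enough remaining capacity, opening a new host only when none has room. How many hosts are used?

Sorted descending: 20, 20, 19, 19, 19, 18, 18, 17, 17, 17, 17, 16, 16, 16, 16, 16.
20 vCPU → host 1 (remaining 28 vCPU)
20 vCPU → host 1 (remaining 8 vCPU)
19 vCPU → host 2 (remaining 29 vCPU)
19 vCPU → host 2 (remaining 10 vCPU)
19 vCPU → host 3 (remaining 29 vCPU)
18 vCPU → host 3 (remaining 11 vCPU)
18 vCPU → host 4 (remaining 30 vCPU)
17 vCPU → host 4 (remaining 13 vCPU)
17 vCPU → host 5 (remaining 31 vCPU)
17 vCPU → host 5 (remaining 14 vCPU)
17 vCPU → host 6 (remaining 31 vCPU)
16 vCPU → host 6 (remaining 15 vCPU)
16 vCPU → host 7 (remaining 32 vCPU)
16 vCPU → host 7 (remaining 16 vCPU)
16 vCPU → host 7 (remaining 0 vCPU)
16 vCPU → host 8 (remaining 32 vCPU)

8 hosts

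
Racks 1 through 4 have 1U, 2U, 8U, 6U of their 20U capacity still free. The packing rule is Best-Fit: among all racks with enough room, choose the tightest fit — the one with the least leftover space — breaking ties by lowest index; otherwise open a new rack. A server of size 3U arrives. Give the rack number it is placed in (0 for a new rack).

Racks with room: rack 3 (8U), rack 4 (6U).
Tightest fit is rack 4 with 6U free.

4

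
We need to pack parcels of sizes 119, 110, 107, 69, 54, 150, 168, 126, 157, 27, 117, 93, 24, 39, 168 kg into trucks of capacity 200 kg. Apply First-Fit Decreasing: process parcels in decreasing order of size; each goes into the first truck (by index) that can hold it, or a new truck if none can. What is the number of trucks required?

9

Sorted descending: 168, 168, 157, 150, 126, 119, 117, 110, 107, 93, 69, 54, 39, 27, 24.
168 kg → truck 1 (remaining 32 kg)
168 kg → truck 2 (remaining 32 kg)
157 kg → truck 3 (remaining 43 kg)
150 kg → truck 4 (remaining 50 kg)
126 kg → truck 5 (remaining 74 kg)
119 kg → truck 6 (remaining 81 kg)
117 kg → truck 7 (remaining 83 kg)
110 kg → truck 8 (remaining 90 kg)
107 kg → truck 9 (remaining 93 kg)
93 kg → truck 9 (remaining 0 kg)
69 kg → truck 5 (remaining 5 kg)
54 kg → truck 6 (remaining 27 kg)
39 kg → truck 3 (remaining 4 kg)
27 kg → truck 1 (remaining 5 kg)
24 kg → truck 2 (remaining 8 kg)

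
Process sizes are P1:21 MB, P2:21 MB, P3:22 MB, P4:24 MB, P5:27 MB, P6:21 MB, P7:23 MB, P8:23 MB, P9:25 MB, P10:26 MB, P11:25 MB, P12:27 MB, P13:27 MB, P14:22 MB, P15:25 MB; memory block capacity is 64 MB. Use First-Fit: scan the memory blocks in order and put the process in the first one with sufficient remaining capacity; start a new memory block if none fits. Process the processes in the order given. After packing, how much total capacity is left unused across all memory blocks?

89

memory block 1: place P1 (21 MB), 43 MB left
memory block 1: place P2 (21 MB), 22 MB left
memory block 1: place P3 (22 MB), 0 MB left
memory block 2: place P4 (24 MB), 40 MB left
memory block 2: place P5 (27 MB), 13 MB left
memory block 3: place P6 (21 MB), 43 MB left
memory block 3: place P7 (23 MB), 20 MB left
memory block 4: place P8 (23 MB), 41 MB left
memory block 4: place P9 (25 MB), 16 MB left
memory block 5: place P10 (26 MB), 38 MB left
memory block 5: place P11 (25 MB), 13 MB left
memory block 6: place P12 (27 MB), 37 MB left
memory block 6: place P13 (27 MB), 10 MB left
memory block 7: place P14 (22 MB), 42 MB left
memory block 7: place P15 (25 MB), 17 MB left
7 memory blocks × 64 MB = 448 MB; used 359 MB; unused 89 MB.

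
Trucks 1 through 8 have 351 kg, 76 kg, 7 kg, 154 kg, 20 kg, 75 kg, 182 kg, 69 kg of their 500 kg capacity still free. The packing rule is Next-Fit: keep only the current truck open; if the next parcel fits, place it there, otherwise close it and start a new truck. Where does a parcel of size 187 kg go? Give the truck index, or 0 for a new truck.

Next-Fit only looks at truck 8, which has 69 kg free.
187 kg does not fit, so a new truck is opened.

0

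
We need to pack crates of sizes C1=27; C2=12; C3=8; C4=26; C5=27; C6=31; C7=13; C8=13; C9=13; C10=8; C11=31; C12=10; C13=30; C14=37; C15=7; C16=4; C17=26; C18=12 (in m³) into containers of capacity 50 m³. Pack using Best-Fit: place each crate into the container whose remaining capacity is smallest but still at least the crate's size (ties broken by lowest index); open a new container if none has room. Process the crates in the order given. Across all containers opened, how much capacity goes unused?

65

C1 (27 m³) → container 1 (remaining 23 m³)
C2 (12 m³) → container 1 (remaining 11 m³)
C3 (8 m³) → container 1 (remaining 3 m³)
C4 (26 m³) → container 2 (remaining 24 m³)
C5 (27 m³) → container 3 (remaining 23 m³)
C6 (31 m³) → container 4 (remaining 19 m³)
C7 (13 m³) → container 4 (remaining 6 m³)
C8 (13 m³) → container 3 (remaining 10 m³)
C9 (13 m³) → container 2 (remaining 11 m³)
C10 (8 m³) → container 3 (remaining 2 m³)
C11 (31 m³) → container 5 (remaining 19 m³)
C12 (10 m³) → container 2 (remaining 1 m³)
C13 (30 m³) → container 6 (remaining 20 m³)
C14 (37 m³) → container 7 (remaining 13 m³)
C15 (7 m³) → container 7 (remaining 6 m³)
C16 (4 m³) → container 4 (remaining 2 m³)
C17 (26 m³) → container 8 (remaining 24 m³)
C18 (12 m³) → container 5 (remaining 7 m³)
8 containers × 50 m³ = 400 m³; used 335 m³; unused 65 m³.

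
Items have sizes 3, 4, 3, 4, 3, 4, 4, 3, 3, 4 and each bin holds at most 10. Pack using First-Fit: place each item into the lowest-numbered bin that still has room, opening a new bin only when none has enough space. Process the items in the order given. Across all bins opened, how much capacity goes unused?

bin 1: place 3, 7 left
bin 1: place 4, 3 left
bin 1: place 3, 0 left
bin 2: place 4, 6 left
bin 2: place 3, 3 left
bin 3: place 4, 6 left
bin 3: place 4, 2 left
bin 2: place 3, 0 left
bin 4: place 3, 7 left
bin 4: place 4, 3 left
4 bins × 10 = 40; used 35; unused 5.

5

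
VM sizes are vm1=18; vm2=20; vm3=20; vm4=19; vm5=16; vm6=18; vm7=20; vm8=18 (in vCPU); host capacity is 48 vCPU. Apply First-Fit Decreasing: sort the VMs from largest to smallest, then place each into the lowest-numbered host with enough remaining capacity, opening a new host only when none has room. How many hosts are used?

4

Sorted descending: 20, 20, 20, 19, 18, 18, 18, 16.
20 vCPU → host 1 (remaining 28 vCPU)
20 vCPU → host 1 (remaining 8 vCPU)
20 vCPU → host 2 (remaining 28 vCPU)
19 vCPU → host 2 (remaining 9 vCPU)
18 vCPU → host 3 (remaining 30 vCPU)
18 vCPU → host 3 (remaining 12 vCPU)
18 vCPU → host 4 (remaining 30 vCPU)
16 vCPU → host 4 (remaining 14 vCPU)
Final hosts: [20,20] [20,19] [18,18] [18,16].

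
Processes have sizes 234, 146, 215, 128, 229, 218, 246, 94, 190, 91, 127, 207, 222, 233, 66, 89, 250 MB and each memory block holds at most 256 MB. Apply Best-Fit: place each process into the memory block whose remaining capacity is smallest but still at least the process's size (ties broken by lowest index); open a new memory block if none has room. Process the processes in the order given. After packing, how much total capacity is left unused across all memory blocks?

343

Put 234 MB in memory block 1; 22 MB remain.
Put 146 MB in memory block 2; 110 MB remain.
Put 215 MB in memory block 3; 41 MB remain.
Put 128 MB in memory block 4; 128 MB remain.
Put 229 MB in memory block 5; 27 MB remain.
Put 218 MB in memory block 6; 38 MB remain.
Put 246 MB in memory block 7; 10 MB remain.
Put 94 MB in memory block 2; 16 MB remain.
Put 190 MB in memory block 8; 66 MB remain.
Put 91 MB in memory block 4; 37 MB remain.
Put 127 MB in memory block 9; 129 MB remain.
Put 207 MB in memory block 10; 49 MB remain.
Put 222 MB in memory block 11; 34 MB remain.
Put 233 MB in memory block 12; 23 MB remain.
Put 66 MB in memory block 8; 0 MB remain.
Put 89 MB in memory block 9; 40 MB remain.
Put 250 MB in memory block 13; 6 MB remain.
13 memory blocks × 256 MB = 3328 MB; used 2985 MB; unused 343 MB.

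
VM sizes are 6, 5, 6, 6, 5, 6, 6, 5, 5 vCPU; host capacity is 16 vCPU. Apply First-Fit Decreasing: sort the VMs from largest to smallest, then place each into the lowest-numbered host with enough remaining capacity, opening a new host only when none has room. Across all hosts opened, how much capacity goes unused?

Sorted descending: 6, 6, 6, 6, 6, 5, 5, 5, 5.
host 1: place 6 vCPU, 10 vCPU left
host 1: place 6 vCPU, 4 vCPU left
host 2: place 6 vCPU, 10 vCPU left
host 2: place 6 vCPU, 4 vCPU left
host 3: place 6 vCPU, 10 vCPU left
host 3: place 5 vCPU, 5 vCPU left
host 3: place 5 vCPU, 0 vCPU left
host 4: place 5 vCPU, 11 vCPU left
host 4: place 5 vCPU, 6 vCPU left
4 hosts × 16 vCPU = 64 vCPU; used 50 vCPU; unused 14 vCPU.

14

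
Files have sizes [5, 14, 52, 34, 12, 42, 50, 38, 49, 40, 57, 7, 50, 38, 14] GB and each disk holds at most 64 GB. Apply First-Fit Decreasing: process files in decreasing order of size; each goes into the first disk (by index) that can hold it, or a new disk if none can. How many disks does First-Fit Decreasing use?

Sorted descending: 57, 52, 50, 50, 49, 42, 40, 38, 38, 34, 14, 14, 12, 7, 5.
Put 57 GB in disk 1; 7 GB remain.
Put 52 GB in disk 2; 12 GB remain.
Put 50 GB in disk 3; 14 GB remain.
Put 50 GB in disk 4; 14 GB remain.
Put 49 GB in disk 5; 15 GB remain.
Put 42 GB in disk 6; 22 GB remain.
Put 40 GB in disk 7; 24 GB remain.
Put 38 GB in disk 8; 26 GB remain.
Put 38 GB in disk 9; 26 GB remain.
Put 34 GB in disk 10; 30 GB remain.
Put 14 GB in disk 3; 0 GB remain.
Put 14 GB in disk 4; 0 GB remain.
Put 12 GB in disk 2; 0 GB remain.
Put 7 GB in disk 1; 0 GB remain.
Put 5 GB in disk 5; 10 GB remain.

10 disks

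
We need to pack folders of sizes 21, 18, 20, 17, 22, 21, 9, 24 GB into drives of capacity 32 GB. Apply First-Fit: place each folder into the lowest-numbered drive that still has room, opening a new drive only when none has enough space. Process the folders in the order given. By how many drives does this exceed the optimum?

0

First-Fit: [21,9] [18] [20] [17] [22] [21] [24] → 7 drives.
7 folders exceed 16 GB (half the capacity), and no two of those can share a drive, so at least 7 drives are needed.
So 7 is already optimal.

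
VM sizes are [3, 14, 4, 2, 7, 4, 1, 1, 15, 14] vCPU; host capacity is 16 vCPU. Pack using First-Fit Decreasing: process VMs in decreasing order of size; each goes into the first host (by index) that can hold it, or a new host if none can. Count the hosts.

5 hosts

Sorted descending: 15, 14, 14, 7, 4, 4, 3, 2, 1, 1.
Put 15 vCPU in host 1; 1 vCPU remain.
Put 14 vCPU in host 2; 2 vCPU remain.
Put 14 vCPU in host 3; 2 vCPU remain.
Put 7 vCPU in host 4; 9 vCPU remain.
Put 4 vCPU in host 4; 5 vCPU remain.
Put 4 vCPU in host 4; 1 vCPU remain.
Put 3 vCPU in host 5; 13 vCPU remain.
Put 2 vCPU in host 2; 0 vCPU remain.
Put 1 vCPU in host 1; 0 vCPU remain.
Put 1 vCPU in host 3; 1 vCPU remain.
Final hosts: [15,1] [14,2] [14,1] [7,4,4] [3].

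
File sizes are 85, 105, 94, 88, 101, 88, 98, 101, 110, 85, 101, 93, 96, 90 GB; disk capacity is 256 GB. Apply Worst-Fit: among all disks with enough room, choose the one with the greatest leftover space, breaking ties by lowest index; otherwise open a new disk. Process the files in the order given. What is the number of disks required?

disk 1: place 85 GB, 171 GB left
disk 1: place 105 GB, 66 GB left
disk 2: place 94 GB, 162 GB left
disk 2: place 88 GB, 74 GB left
disk 3: place 101 GB, 155 GB left
disk 3: place 88 GB, 67 GB left
disk 4: place 98 GB, 158 GB left
disk 4: place 101 GB, 57 GB left
disk 5: place 110 GB, 146 GB left
disk 5: place 85 GB, 61 GB left
disk 6: place 101 GB, 155 GB left
disk 6: place 93 GB, 62 GB left
disk 7: place 96 GB, 160 GB left
disk 7: place 90 GB, 70 GB left

7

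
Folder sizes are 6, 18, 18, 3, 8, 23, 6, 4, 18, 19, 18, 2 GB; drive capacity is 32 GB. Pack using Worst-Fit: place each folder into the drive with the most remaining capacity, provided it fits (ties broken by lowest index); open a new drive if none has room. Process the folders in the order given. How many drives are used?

6

6 GB → drive 1 (remaining 26 GB)
18 GB → drive 1 (remaining 8 GB)
18 GB → drive 2 (remaining 14 GB)
3 GB → drive 2 (remaining 11 GB)
8 GB → drive 2 (remaining 3 GB)
23 GB → drive 3 (remaining 9 GB)
6 GB → drive 3 (remaining 3 GB)
4 GB → drive 1 (remaining 4 GB)
18 GB → drive 4 (remaining 14 GB)
19 GB → drive 5 (remaining 13 GB)
18 GB → drive 6 (remaining 14 GB)
2 GB → drive 4 (remaining 12 GB)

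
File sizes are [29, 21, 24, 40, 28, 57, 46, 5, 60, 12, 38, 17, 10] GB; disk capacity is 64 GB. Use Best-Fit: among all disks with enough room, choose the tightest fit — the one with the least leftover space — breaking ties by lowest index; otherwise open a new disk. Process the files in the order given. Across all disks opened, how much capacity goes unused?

61

29 GB → disk 1 (remaining 35 GB)
21 GB → disk 1 (remaining 14 GB)
24 GB → disk 2 (remaining 40 GB)
40 GB → disk 2 (remaining 0 GB)
28 GB → disk 3 (remaining 36 GB)
57 GB → disk 4 (remaining 7 GB)
46 GB → disk 5 (remaining 18 GB)
5 GB → disk 4 (remaining 2 GB)
60 GB → disk 6 (remaining 4 GB)
12 GB → disk 1 (remaining 2 GB)
38 GB → disk 7 (remaining 26 GB)
17 GB → disk 5 (remaining 1 GB)
10 GB → disk 7 (remaining 16 GB)
7 disks × 64 GB = 448 GB; used 387 GB; unused 61 GB.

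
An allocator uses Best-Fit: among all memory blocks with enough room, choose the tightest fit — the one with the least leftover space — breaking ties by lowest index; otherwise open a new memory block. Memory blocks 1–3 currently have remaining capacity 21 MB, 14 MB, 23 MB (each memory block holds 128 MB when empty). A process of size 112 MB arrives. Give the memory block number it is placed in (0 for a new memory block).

No memory block has ≥ 112 MB free, so a new memory block is opened.

0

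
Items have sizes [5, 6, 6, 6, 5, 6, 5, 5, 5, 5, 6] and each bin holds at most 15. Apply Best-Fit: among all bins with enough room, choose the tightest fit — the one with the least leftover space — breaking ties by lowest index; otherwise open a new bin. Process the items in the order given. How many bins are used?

5 → bin 1 (remaining 10)
6 → bin 1 (remaining 4)
6 → bin 2 (remaining 9)
6 → bin 2 (remaining 3)
5 → bin 3 (remaining 10)
6 → bin 3 (remaining 4)
5 → bin 4 (remaining 10)
5 → bin 4 (remaining 5)
5 → bin 4 (remaining 0)
5 → bin 5 (remaining 10)
6 → bin 5 (remaining 4)
Final bins: [5,6] [6,6] [5,6] [5,5,5] [5,6].

5 bins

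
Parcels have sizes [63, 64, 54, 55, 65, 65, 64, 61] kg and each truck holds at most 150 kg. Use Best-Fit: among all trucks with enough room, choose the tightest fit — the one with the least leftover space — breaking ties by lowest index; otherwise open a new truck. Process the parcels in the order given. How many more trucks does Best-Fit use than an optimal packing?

0

Best-Fit: [63,64] [54,55] [65,65] [64,61] → 4 trucks.
Total size 491 kg; any packing needs at least ⌈491/150⌉ = 4 trucks.
So 4 is already optimal.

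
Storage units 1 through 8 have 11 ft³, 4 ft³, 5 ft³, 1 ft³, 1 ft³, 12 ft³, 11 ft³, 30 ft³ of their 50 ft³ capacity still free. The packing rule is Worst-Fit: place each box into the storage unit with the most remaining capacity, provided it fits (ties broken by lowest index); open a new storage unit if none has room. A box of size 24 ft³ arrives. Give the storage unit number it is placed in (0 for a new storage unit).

Storage units with room: storage unit 8 (30 ft³).
Most room is storage unit 8 with 30 ft³ free.

8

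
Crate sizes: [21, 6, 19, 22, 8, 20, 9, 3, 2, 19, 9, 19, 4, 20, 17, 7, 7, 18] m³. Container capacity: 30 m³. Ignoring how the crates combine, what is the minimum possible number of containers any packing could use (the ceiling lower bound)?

8

Total size = 21 + 6 + 19 + 22 + 8 + 20 + 9 + 3 + 2 + 19 + 9 + 19 + 4 + 20 + 17 + 7 + 7 + 18 = 230 m³.
⌈230 / 30⌉ = 8.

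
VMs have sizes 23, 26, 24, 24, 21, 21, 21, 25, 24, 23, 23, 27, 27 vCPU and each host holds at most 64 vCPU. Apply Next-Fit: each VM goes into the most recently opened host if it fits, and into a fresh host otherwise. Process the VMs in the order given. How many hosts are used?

6

host 1: place 23 vCPU, 41 vCPU left
host 1: place 26 vCPU, 15 vCPU left
host 2: place 24 vCPU, 40 vCPU left
host 2: place 24 vCPU, 16 vCPU left
host 3: place 21 vCPU, 43 vCPU left
host 3: place 21 vCPU, 22 vCPU left
host 3: place 21 vCPU, 1 vCPU left
host 4: place 25 vCPU, 39 vCPU left
host 4: place 24 vCPU, 15 vCPU left
host 5: place 23 vCPU, 41 vCPU left
host 5: place 23 vCPU, 18 vCPU left
host 6: place 27 vCPU, 37 vCPU left
host 6: place 27 vCPU, 10 vCPU left
Final hosts: [23,26] [24,24] [21,21,21] [25,24] [23,23] [27,27].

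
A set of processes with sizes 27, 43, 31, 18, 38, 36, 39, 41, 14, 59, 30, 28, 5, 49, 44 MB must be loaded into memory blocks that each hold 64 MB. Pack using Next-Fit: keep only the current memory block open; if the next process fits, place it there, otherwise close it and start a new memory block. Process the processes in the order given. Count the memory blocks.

memory block 1: place 27 MB, 37 MB left
memory block 2: place 43 MB, 21 MB left
memory block 3: place 31 MB, 33 MB left
memory block 3: place 18 MB, 15 MB left
memory block 4: place 38 MB, 26 MB left
memory block 5: place 36 MB, 28 MB left
memory block 6: place 39 MB, 25 MB left
memory block 7: place 41 MB, 23 MB left
memory block 7: place 14 MB, 9 MB left
memory block 8: place 59 MB, 5 MB left
memory block 9: place 30 MB, 34 MB left
memory block 9: place 28 MB, 6 MB left
memory block 9: place 5 MB, 1 MB left
memory block 10: place 49 MB, 15 MB left
memory block 11: place 44 MB, 20 MB left

11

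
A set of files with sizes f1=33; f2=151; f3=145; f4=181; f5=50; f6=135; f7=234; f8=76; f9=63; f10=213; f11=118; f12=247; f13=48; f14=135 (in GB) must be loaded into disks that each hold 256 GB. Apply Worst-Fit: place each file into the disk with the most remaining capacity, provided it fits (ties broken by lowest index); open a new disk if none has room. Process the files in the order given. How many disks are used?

f1 (33 GB) → disk 1 (remaining 223 GB)
f2 (151 GB) → disk 1 (remaining 72 GB)
f3 (145 GB) → disk 2 (remaining 111 GB)
f4 (181 GB) → disk 3 (remaining 75 GB)
f5 (50 GB) → disk 2 (remaining 61 GB)
f6 (135 GB) → disk 4 (remaining 121 GB)
f7 (234 GB) → disk 5 (remaining 22 GB)
f8 (76 GB) → disk 4 (remaining 45 GB)
f9 (63 GB) → disk 3 (remaining 12 GB)
f10 (213 GB) → disk 6 (remaining 43 GB)
f11 (118 GB) → disk 7 (remaining 138 GB)
f12 (247 GB) → disk 8 (remaining 9 GB)
f13 (48 GB) → disk 7 (remaining 90 GB)
f14 (135 GB) → disk 9 (remaining 121 GB)

9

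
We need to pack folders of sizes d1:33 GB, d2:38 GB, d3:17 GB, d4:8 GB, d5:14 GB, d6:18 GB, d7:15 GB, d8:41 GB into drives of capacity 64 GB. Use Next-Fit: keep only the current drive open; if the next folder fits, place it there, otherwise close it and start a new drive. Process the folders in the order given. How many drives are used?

4 drives

drive 1: place d1 (33 GB), 31 GB left
drive 2: place d2 (38 GB), 26 GB left
drive 2: place d3 (17 GB), 9 GB left
drive 2: place d4 (8 GB), 1 GB left
drive 3: place d5 (14 GB), 50 GB left
drive 3: place d6 (18 GB), 32 GB left
drive 3: place d7 (15 GB), 17 GB left
drive 4: place d8 (41 GB), 23 GB left
Final drives: [33] [38,17,8] [14,18,15] [41].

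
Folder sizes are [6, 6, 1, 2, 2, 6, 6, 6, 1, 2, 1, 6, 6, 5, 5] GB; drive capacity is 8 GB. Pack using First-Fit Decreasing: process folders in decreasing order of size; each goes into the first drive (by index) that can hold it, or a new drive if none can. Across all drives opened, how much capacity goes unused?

11

Sorted descending: 6, 6, 6, 6, 6, 6, 6, 5, 5, 2, 2, 2, 1, 1, 1.
drive 1: place 6 GB, 2 GB left
drive 2: place 6 GB, 2 GB left
drive 3: place 6 GB, 2 GB left
drive 4: place 6 GB, 2 GB left
drive 5: place 6 GB, 2 GB left
drive 6: place 6 GB, 2 GB left
drive 7: place 6 GB, 2 GB left
drive 8: place 5 GB, 3 GB left
drive 9: place 5 GB, 3 GB left
drive 1: place 2 GB, 0 GB left
drive 2: place 2 GB, 0 GB left
drive 3: place 2 GB, 0 GB left
drive 4: place 1 GB, 1 GB left
drive 4: place 1 GB, 0 GB left
drive 5: place 1 GB, 1 GB left
9 drives × 8 GB = 72 GB; used 61 GB; unused 11 GB.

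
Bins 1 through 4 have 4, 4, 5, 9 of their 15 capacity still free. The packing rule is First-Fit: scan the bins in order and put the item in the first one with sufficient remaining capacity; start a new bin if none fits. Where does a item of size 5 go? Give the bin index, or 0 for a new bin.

3

Bins with room: bin 3 (5), bin 4 (9).
The first with room is bin 3.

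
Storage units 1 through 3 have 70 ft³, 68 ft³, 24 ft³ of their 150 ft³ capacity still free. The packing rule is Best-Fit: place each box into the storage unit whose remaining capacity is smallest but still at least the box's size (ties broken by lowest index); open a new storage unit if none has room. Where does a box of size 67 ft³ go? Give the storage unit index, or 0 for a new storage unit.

Storage units with room: storage unit 1 (70 ft³), storage unit 2 (68 ft³).
Tightest fit is storage unit 2 with 68 ft³ free.

2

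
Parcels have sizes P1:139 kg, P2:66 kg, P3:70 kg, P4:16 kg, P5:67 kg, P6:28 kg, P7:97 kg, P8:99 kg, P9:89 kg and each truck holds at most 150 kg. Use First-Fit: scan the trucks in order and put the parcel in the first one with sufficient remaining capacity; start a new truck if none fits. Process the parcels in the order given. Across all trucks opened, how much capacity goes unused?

Put P1 (139 kg) in truck 1; 11 kg remain.
Put P2 (66 kg) in truck 2; 84 kg remain.
Put P3 (70 kg) in truck 2; 14 kg remain.
Put P4 (16 kg) in truck 3; 134 kg remain.
Put P5 (67 kg) in truck 3; 67 kg remain.
Put P6 (28 kg) in truck 3; 39 kg remain.
Put P7 (97 kg) in truck 4; 53 kg remain.
Put P8 (99 kg) in truck 5; 51 kg remain.
Put P9 (89 kg) in truck 6; 61 kg remain.
6 trucks × 150 kg = 900 kg; used 671 kg; unused 229 kg.

229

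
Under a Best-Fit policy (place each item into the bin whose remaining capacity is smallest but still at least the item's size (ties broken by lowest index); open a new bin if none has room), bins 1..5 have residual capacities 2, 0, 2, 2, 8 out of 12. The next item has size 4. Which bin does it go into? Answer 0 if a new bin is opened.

Bins with room: bin 5 (8).
Tightest fit is bin 5 with 8 free.

5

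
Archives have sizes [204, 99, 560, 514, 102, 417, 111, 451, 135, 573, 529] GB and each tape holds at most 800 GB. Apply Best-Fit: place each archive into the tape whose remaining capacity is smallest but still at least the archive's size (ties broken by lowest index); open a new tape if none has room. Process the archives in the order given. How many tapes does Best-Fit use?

tape 1: place 204 GB, 596 GB left
tape 1: place 99 GB, 497 GB left
tape 2: place 560 GB, 240 GB left
tape 3: place 514 GB, 286 GB left
tape 2: place 102 GB, 138 GB left
tape 1: place 417 GB, 80 GB left
tape 2: place 111 GB, 27 GB left
tape 4: place 451 GB, 349 GB left
tape 3: place 135 GB, 151 GB left
tape 5: place 573 GB, 227 GB left
tape 6: place 529 GB, 271 GB left

6 tapes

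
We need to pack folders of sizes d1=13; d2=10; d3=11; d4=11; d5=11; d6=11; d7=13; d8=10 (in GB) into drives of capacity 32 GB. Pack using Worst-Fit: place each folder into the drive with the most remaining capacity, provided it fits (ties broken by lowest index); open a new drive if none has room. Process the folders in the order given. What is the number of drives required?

Put d1 (13 GB) in drive 1; 19 GB remain.
Put d2 (10 GB) in drive 1; 9 GB remain.
Put d3 (11 GB) in drive 2; 21 GB remain.
Put d4 (11 GB) in drive 2; 10 GB remain.
Put d5 (11 GB) in drive 3; 21 GB remain.
Put d6 (11 GB) in drive 3; 10 GB remain.
Put d7 (13 GB) in drive 4; 19 GB remain.
Put d8 (10 GB) in drive 4; 9 GB remain.
Final drives: [13,10] [11,11] [11,11] [13,10].

4 drives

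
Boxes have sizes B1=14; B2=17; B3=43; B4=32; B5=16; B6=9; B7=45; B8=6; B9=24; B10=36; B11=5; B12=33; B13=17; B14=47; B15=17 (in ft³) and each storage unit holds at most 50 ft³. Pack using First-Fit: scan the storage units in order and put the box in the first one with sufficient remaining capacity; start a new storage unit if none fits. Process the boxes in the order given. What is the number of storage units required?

B1 (14 ft³) → storage unit 1 (remaining 36 ft³)
B2 (17 ft³) → storage unit 1 (remaining 19 ft³)
B3 (43 ft³) → storage unit 2 (remaining 7 ft³)
B4 (32 ft³) → storage unit 3 (remaining 18 ft³)
B5 (16 ft³) → storage unit 1 (remaining 3 ft³)
B6 (9 ft³) → storage unit 3 (remaining 9 ft³)
B7 (45 ft³) → storage unit 4 (remaining 5 ft³)
B8 (6 ft³) → storage unit 2 (remaining 1 ft³)
B9 (24 ft³) → storage unit 5 (remaining 26 ft³)
B10 (36 ft³) → storage unit 6 (remaining 14 ft³)
B11 (5 ft³) → storage unit 3 (remaining 4 ft³)
B12 (33 ft³) → storage unit 7 (remaining 17 ft³)
B13 (17 ft³) → storage unit 5 (remaining 9 ft³)
B14 (47 ft³) → storage unit 8 (remaining 3 ft³)
B15 (17 ft³) → storage unit 7 (remaining 0 ft³)
Final storage units: [14,17,16] [43,6] [32,9,5] [45] [24,17] [36] [33,17] [47].

8 storage units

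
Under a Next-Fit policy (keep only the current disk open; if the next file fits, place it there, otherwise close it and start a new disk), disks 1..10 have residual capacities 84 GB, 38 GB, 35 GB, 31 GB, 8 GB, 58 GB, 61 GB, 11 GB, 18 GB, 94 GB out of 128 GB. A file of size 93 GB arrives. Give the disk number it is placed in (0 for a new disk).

10

Next-Fit only looks at disk 10, which has 94 GB free.
93 GB fits there.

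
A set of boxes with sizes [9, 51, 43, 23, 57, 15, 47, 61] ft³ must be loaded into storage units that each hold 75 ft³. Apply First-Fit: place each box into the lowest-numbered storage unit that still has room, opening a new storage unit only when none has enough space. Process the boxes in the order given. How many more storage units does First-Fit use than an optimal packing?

First-Fit: [9,51,15] [43,23] [57] [47] [61] → 5 storage units.
Total size 306 ft³; any packing needs at least ⌈306/75⌉ = 5 storage units.
So 5 is already optimal.

0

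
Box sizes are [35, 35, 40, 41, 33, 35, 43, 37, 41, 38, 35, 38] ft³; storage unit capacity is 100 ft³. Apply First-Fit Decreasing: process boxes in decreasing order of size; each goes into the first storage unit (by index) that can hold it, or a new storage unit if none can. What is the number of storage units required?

Sorted descending: 43, 41, 41, 40, 38, 38, 37, 35, 35, 35, 35, 33.
Put 43 ft³ in storage unit 1; 57 ft³ remain.
Put 41 ft³ in storage unit 1; 16 ft³ remain.
Put 41 ft³ in storage unit 2; 59 ft³ remain.
Put 40 ft³ in storage unit 2; 19 ft³ remain.
Put 38 ft³ in storage unit 3; 62 ft³ remain.
Put 38 ft³ in storage unit 3; 24 ft³ remain.
Put 37 ft³ in storage unit 4; 63 ft³ remain.
Put 35 ft³ in storage unit 4; 28 ft³ remain.
Put 35 ft³ in storage unit 5; 65 ft³ remain.
Put 35 ft³ in storage unit 5; 30 ft³ remain.
Put 35 ft³ in storage unit 6; 65 ft³ remain.
Put 33 ft³ in storage unit 6; 32 ft³ remain.
Final storage units: [43,41] [41,40] [38,38] [37,35] [35,35] [35,33].

6 storage units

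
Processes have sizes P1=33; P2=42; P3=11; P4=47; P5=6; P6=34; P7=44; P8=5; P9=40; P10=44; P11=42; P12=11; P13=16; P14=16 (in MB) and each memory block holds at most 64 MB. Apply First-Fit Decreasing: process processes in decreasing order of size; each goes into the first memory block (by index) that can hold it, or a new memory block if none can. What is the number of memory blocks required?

8

Sorted descending: 47, 44, 44, 42, 42, 40, 34, 33, 16, 16, 11, 11, 6, 5.
memory block 1: place 47 MB, 17 MB left
memory block 2: place 44 MB, 20 MB left
memory block 3: place 44 MB, 20 MB left
memory block 4: place 42 MB, 22 MB left
memory block 5: place 42 MB, 22 MB left
memory block 6: place 40 MB, 24 MB left
memory block 7: place 34 MB, 30 MB left
memory block 8: place 33 MB, 31 MB left
memory block 1: place 16 MB, 1 MB left
memory block 2: place 16 MB, 4 MB left
memory block 3: place 11 MB, 9 MB left
memory block 4: place 11 MB, 11 MB left
memory block 3: place 6 MB, 3 MB left
memory block 4: place 5 MB, 6 MB left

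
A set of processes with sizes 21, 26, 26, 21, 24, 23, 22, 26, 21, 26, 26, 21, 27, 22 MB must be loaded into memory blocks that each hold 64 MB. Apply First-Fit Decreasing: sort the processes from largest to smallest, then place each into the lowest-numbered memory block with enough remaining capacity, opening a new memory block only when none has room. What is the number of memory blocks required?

Sorted descending: 27, 26, 26, 26, 26, 26, 24, 23, 22, 22, 21, 21, 21, 21.
27 MB → memory block 1 (remaining 37 MB)
26 MB → memory block 1 (remaining 11 MB)
26 MB → memory block 2 (remaining 38 MB)
26 MB → memory block 2 (remaining 12 MB)
26 MB → memory block 3 (remaining 38 MB)
26 MB → memory block 3 (remaining 12 MB)
24 MB → memory block 4 (remaining 40 MB)
23 MB → memory block 4 (remaining 17 MB)
22 MB → memory block 5 (remaining 42 MB)
22 MB → memory block 5 (remaining 20 MB)
21 MB → memory block 6 (remaining 43 MB)
21 MB → memory block 6 (remaining 22 MB)
21 MB → memory block 6 (remaining 1 MB)
21 MB → memory block 7 (remaining 43 MB)
Final memory blocks: [27,26] [26,26] [26,26] [24,23] [22,22] [21,21,21] [21].

7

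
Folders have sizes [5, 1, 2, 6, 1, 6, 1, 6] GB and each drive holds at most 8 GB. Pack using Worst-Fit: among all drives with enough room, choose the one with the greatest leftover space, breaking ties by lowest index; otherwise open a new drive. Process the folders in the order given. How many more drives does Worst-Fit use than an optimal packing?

Worst-Fit: [5,1,2] [6,1] [6,1] [6] → 4 drives.
Total size 28 GB; any packing needs at least ⌈28/8⌉ = 4 drives.
So 4 is already optimal.

0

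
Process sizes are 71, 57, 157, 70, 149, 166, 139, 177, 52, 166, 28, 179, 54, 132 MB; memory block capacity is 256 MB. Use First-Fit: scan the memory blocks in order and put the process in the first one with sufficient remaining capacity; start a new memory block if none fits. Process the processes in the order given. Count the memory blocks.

9 memory blocks

Put 71 MB in memory block 1; 185 MB remain.
Put 57 MB in memory block 1; 128 MB remain.
Put 157 MB in memory block 2; 99 MB remain.
Put 70 MB in memory block 1; 58 MB remain.
Put 149 MB in memory block 3; 107 MB remain.
Put 166 MB in memory block 4; 90 MB remain.
Put 139 MB in memory block 5; 117 MB remain.
Put 177 MB in memory block 6; 79 MB remain.
Put 52 MB in memory block 1; 6 MB remain.
Put 166 MB in memory block 7; 90 MB remain.
Put 28 MB in memory block 2; 71 MB remain.
Put 179 MB in memory block 8; 77 MB remain.
Put 54 MB in memory block 2; 17 MB remain.
Put 132 MB in memory block 9; 124 MB remain.
Final memory blocks: [71,57,70,52] [157,28,54] [149] [166] [139] [177] [166] [179] [132].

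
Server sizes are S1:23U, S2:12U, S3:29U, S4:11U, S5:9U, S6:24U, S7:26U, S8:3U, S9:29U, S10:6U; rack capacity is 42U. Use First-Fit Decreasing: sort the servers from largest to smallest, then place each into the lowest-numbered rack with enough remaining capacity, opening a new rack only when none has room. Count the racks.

5 racks

Sorted descending: 29, 29, 26, 24, 23, 12, 11, 9, 6, 3.
29U → rack 1 (remaining 13U)
29U → rack 2 (remaining 13U)
26U → rack 3 (remaining 16U)
24U → rack 4 (remaining 18U)
23U → rack 5 (remaining 19U)
12U → rack 1 (remaining 1U)
11U → rack 2 (remaining 2U)
9U → rack 3 (remaining 7U)
6U → rack 3 (remaining 1U)
3U → rack 4 (remaining 15U)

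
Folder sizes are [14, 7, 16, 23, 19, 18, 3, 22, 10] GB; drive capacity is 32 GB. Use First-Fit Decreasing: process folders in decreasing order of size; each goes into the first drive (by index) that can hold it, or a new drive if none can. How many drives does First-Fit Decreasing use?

Sorted descending: 23, 22, 19, 18, 16, 14, 10, 7, 3.
23 GB → drive 1 (remaining 9 GB)
22 GB → drive 2 (remaining 10 GB)
19 GB → drive 3 (remaining 13 GB)
18 GB → drive 4 (remaining 14 GB)
16 GB → drive 5 (remaining 16 GB)
14 GB → drive 4 (remaining 0 GB)
10 GB → drive 2 (remaining 0 GB)
7 GB → drive 1 (remaining 2 GB)
3 GB → drive 3 (remaining 10 GB)

5 drives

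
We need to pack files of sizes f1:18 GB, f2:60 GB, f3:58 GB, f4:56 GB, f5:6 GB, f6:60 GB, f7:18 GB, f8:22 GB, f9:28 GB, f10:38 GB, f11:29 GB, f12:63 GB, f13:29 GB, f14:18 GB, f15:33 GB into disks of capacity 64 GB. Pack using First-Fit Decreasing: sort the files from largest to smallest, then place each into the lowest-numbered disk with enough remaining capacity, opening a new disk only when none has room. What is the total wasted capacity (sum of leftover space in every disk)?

Sorted descending: 63, 60, 60, 58, 56, 38, 33, 29, 29, 28, 22, 18, 18, 18, 6.
disk 1: place 63 GB, 1 GB left
disk 2: place 60 GB, 4 GB left
disk 3: place 60 GB, 4 GB left
disk 4: place 58 GB, 6 GB left
disk 5: place 56 GB, 8 GB left
disk 6: place 38 GB, 26 GB left
disk 7: place 33 GB, 31 GB left
disk 7: place 29 GB, 2 GB left
disk 8: place 29 GB, 35 GB left
disk 8: place 28 GB, 7 GB left
disk 6: place 22 GB, 4 GB left
disk 9: place 18 GB, 46 GB left
disk 9: place 18 GB, 28 GB left
disk 9: place 18 GB, 10 GB left
disk 4: place 6 GB, 0 GB left
9 disks × 64 GB = 576 GB; used 536 GB; unused 40 GB.

40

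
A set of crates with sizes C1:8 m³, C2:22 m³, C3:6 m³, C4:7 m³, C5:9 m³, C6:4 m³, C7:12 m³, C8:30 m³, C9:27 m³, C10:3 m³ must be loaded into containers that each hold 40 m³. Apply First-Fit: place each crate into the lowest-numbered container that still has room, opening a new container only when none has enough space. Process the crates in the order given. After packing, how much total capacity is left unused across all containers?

32

C1 (8 m³) → container 1 (remaining 32 m³)
C2 (22 m³) → container 1 (remaining 10 m³)
C3 (6 m³) → container 1 (remaining 4 m³)
C4 (7 m³) → container 2 (remaining 33 m³)
C5 (9 m³) → container 2 (remaining 24 m³)
C6 (4 m³) → container 1 (remaining 0 m³)
C7 (12 m³) → container 2 (remaining 12 m³)
C8 (30 m³) → container 3 (remaining 10 m³)
C9 (27 m³) → container 4 (remaining 13 m³)
C10 (3 m³) → container 2 (remaining 9 m³)
4 containers × 40 m³ = 160 m³; used 128 m³; unused 32 m³.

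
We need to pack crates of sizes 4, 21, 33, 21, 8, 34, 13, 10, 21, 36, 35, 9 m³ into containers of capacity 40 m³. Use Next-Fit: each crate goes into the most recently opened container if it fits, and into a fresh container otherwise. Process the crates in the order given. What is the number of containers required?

9

Put 4 m³ in container 1; 36 m³ remain.
Put 21 m³ in container 1; 15 m³ remain.
Put 33 m³ in container 2; 7 m³ remain.
Put 21 m³ in container 3; 19 m³ remain.
Put 8 m³ in container 3; 11 m³ remain.
Put 34 m³ in container 4; 6 m³ remain.
Put 13 m³ in container 5; 27 m³ remain.
Put 10 m³ in container 5; 17 m³ remain.
Put 21 m³ in container 6; 19 m³ remain.
Put 36 m³ in container 7; 4 m³ remain.
Put 35 m³ in container 8; 5 m³ remain.
Put 9 m³ in container 9; 31 m³ remain.
Final containers: [4,21] [33] [21,8] [34] [13,10] [21] [36] [35] [9].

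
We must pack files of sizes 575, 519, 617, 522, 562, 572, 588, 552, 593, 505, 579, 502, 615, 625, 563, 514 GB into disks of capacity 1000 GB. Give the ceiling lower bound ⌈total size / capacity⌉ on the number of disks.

Total size = 575 + 519 + 617 + 522 + 562 + 572 + 588 + 552 + 593 + 505 + 579 + 502 + 615 + 625 + 563 + 514 = 9003 GB.
⌈9003 / 1000⌉ = 10.

10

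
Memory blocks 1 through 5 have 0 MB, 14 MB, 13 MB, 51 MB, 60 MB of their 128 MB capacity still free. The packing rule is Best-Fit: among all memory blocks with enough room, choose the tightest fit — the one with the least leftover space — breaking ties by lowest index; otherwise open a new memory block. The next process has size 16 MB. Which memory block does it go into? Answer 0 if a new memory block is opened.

Memory blocks with room: memory block 4 (51 MB), memory block 5 (60 MB).
Tightest fit is memory block 4 with 51 MB free.

4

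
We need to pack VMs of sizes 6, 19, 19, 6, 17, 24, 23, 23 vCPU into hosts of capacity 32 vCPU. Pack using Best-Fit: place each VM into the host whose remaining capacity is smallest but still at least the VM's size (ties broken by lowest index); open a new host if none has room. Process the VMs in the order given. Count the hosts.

host 1: place 6 vCPU, 26 vCPU left
host 1: place 19 vCPU, 7 vCPU left
host 2: place 19 vCPU, 13 vCPU left
host 1: place 6 vCPU, 1 vCPU left
host 3: place 17 vCPU, 15 vCPU left
host 4: place 24 vCPU, 8 vCPU left
host 5: place 23 vCPU, 9 vCPU left
host 6: place 23 vCPU, 9 vCPU left

6 hosts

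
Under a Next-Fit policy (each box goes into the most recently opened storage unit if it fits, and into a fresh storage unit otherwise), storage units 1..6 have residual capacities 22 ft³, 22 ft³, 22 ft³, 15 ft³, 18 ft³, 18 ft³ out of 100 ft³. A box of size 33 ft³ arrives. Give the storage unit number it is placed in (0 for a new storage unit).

Next-Fit only looks at storage unit 6, which has 18 ft³ free.
33 ft³ does not fit, so a new storage unit is opened.

0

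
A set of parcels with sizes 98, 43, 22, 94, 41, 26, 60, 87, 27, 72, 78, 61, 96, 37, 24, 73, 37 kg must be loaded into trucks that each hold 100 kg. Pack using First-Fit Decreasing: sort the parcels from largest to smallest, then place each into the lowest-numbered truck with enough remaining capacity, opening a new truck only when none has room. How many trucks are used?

Sorted descending: 98, 96, 94, 87, 78, 73, 72, 61, 60, 43, 41, 37, 37, 27, 26, 24, 22.
98 kg → truck 1 (remaining 2 kg)
96 kg → truck 2 (remaining 4 kg)
94 kg → truck 3 (remaining 6 kg)
87 kg → truck 4 (remaining 13 kg)
78 kg → truck 5 (remaining 22 kg)
73 kg → truck 6 (remaining 27 kg)
72 kg → truck 7 (remaining 28 kg)
61 kg → truck 8 (remaining 39 kg)
60 kg → truck 9 (remaining 40 kg)
43 kg → truck 10 (remaining 57 kg)
41 kg → truck 10 (remaining 16 kg)
37 kg → truck 8 (remaining 2 kg)
37 kg → truck 9 (remaining 3 kg)
27 kg → truck 6 (remaining 0 kg)
26 kg → truck 7 (remaining 2 kg)
24 kg → truck 11 (remaining 76 kg)
22 kg → truck 5 (remaining 0 kg)

11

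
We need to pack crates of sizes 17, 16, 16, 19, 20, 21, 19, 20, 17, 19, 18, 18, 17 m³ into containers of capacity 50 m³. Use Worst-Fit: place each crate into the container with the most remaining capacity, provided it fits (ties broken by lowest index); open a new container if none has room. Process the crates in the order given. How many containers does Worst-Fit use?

17 m³ → container 1 (remaining 33 m³)
16 m³ → container 1 (remaining 17 m³)
16 m³ → container 1 (remaining 1 m³)
19 m³ → container 2 (remaining 31 m³)
20 m³ → container 2 (remaining 11 m³)
21 m³ → container 3 (remaining 29 m³)
19 m³ → container 3 (remaining 10 m³)
20 m³ → container 4 (remaining 30 m³)
17 m³ → container 4 (remaining 13 m³)
19 m³ → container 5 (remaining 31 m³)
18 m³ → container 5 (remaining 13 m³)
18 m³ → container 6 (remaining 32 m³)
17 m³ → container 6 (remaining 15 m³)

6 containers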